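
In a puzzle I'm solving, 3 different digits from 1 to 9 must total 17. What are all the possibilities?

{1,7,9}; {2,6,9}; {2,7,8}; {3,5,9}; {3,6,8}; {4,5,8}; {4,6,7}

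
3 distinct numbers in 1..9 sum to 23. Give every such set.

{6,8,9}

3 distinct digits from 1–9 sum between 6 and 24.
Only one set works: {6,8,9}.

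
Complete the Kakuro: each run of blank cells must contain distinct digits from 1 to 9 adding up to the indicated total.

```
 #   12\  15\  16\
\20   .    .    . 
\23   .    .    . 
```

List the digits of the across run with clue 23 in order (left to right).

23 in 3 cells must be {6,8,9}; 16 in 2 cells must be {7,9}.
The 23 across and the 16 down share only 9, so R2C3 = 9.
R1C3 = 16 − 9 = 7 completes the 16 down.
Given what's placed, R2C1 must be 8 to fit the 23 across and 12 down.
R2C2 = 23 − 17 = 6 completes the 23 across.
R1C1 = 12 − 8 = 4 completes the 12 down.
R1C2 = 20 − 11 = 9 completes the 20 across.

8 6 9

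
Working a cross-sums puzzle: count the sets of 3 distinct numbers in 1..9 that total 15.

3 distinct digits from 1–9 sum between 6 and 24.

8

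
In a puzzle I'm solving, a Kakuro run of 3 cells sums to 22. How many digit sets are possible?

2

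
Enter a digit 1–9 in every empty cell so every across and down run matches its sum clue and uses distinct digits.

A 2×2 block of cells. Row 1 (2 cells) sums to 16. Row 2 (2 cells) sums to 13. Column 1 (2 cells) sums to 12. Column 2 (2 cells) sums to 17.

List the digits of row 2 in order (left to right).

16 in 2 cells must be {7,9}; 17 in 2 cells must be {8,9}.
The 16 across and the 17 down share only 9, so (1,2) = 9.
(2,2) = 17 − 9 = 8 completes the 17 down.
(1,1) = 16 − 9 = 7 completes the 16 across.
(2,1) = 13 − 8 = 5 completes the 13 across.

5, 8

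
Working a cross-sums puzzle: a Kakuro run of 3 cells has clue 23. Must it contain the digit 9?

Yes

The only way to make 23 from 3 distinct digits is {6,8,9}, which contains 9.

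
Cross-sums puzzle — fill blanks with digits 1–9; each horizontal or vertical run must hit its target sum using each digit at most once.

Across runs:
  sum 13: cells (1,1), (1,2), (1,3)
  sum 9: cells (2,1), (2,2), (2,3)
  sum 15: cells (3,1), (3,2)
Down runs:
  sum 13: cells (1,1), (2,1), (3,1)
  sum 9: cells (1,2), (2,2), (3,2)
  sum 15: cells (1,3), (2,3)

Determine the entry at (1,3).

Only 6 fits (2,3) under both its across sum 9 and down sum 15.
The 15 across and the 9 down share only 6, so (3,2) = 6.
(1,3) = 15 − 6 = 9 completes the 15 down.
(3,1) = 15 − 6 = 9 completes the 15 across.
(1,2) = 1: the only remaining digit allowed by both the 13 across and the 9 down.
Given what's placed, (2,1) must be 1 to fit the 9 across and 13 down.
(2,2) = 9 − 7 = 2 completes the 9 across.
(1,1) = 13 − 10 = 3 completes the 13 across.

9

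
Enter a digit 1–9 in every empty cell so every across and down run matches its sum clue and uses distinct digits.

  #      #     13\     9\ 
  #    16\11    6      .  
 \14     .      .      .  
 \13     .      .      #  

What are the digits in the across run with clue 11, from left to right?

6, 5

16 in 2 cells must be {7,9}.
R1C3 = 11 − 6 = 5 completes the 11 across.
R2C3 = 9 − 5 = 4 completes the 9 down.
No cell is forced outright now. R2C1 can only be 7 or 9 (the digits allowed by both its 14 across and its 16 down). If R2C1 = 9: then R2C2 would have to be in {1} for the 14 across but in {2,3,4,5} for the 13 down — contradiction. So R2C1 = 7.
R2C2 = 14 − 11 = 3 completes the 14 across.
R3C1 = 16 − 7 = 9 completes the 16 down.
R3C2 = 13 − 9 = 4 completes the 13 across.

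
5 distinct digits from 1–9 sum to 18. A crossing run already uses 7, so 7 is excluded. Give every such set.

{1,2,3,4,8}; {1,2,4,5,6}

5 distinct digits from 1–9 sum between 15 and 35.
Dropping sets that contain 7.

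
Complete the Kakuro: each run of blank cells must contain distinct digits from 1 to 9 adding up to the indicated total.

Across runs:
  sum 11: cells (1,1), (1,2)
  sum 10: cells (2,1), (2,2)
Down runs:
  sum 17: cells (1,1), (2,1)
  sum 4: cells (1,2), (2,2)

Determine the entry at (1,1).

8

17 in 2 cells must be {8,9}; 4 in 2 cells must be {1,3}.
The 11 across and the 4 down share only 3, so (1,2) = 3.
(2,2) = 4 − 3 = 1 completes the 4 down.
(1,1) = 11 − 3 = 8 completes the 11 across.
(2,1) = 10 − 1 = 9 completes the 10 across.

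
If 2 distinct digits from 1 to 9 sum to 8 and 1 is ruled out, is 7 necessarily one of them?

Counterexample: {2,6} sums to 8 under that restriction without using 7.

No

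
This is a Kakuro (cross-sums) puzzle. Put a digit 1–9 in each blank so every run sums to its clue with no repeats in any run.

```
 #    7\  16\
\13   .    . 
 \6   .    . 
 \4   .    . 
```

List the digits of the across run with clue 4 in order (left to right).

4 in 2 cells must be {1,3}; 7 in 3 cells must be {1,2,4}.
The 13 across and the 7 down share only 4, so R1C1 = 4.
R1C2 = 13 − 4 = 9 completes the 13 across.
Given what's placed, R3C1 must be 1 to fit the 4 across and 7 down.
R3C2 = 4 − 1 = 3 completes the 4 across.
R2C1 = 7 − 5 = 2 completes the 7 down.
R2C2 = 6 − 2 = 4 completes the 6 across.

1 3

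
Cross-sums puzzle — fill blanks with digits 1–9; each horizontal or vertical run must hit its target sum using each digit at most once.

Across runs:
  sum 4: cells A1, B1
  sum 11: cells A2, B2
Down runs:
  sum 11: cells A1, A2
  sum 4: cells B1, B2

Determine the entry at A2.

8

4 in 2 cells must be {1,3}.
The 4 across and the 11 down share only 3, so A1 = 3.
B1 = 4 − 3 = 1 completes the 4 across.
A2 = 11 − 3 = 8 completes the 11 down.
B2 = 11 − 8 = 3 completes the 11 across.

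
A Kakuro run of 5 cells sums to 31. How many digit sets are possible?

5

5 distinct digits from 1–9 sum between 15 and 35.
Enumerating: {1,6,7,8,9}, {2,5,7,8,9}, {3,4,7,8,9}, {3,5,6,8,9}, {4,5,6,7,9}.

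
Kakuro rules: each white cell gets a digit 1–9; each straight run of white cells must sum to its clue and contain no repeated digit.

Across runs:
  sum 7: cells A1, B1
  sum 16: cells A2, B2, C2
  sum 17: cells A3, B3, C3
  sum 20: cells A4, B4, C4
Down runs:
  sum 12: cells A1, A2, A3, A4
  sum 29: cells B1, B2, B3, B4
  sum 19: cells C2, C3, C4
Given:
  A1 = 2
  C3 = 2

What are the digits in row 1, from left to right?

2 5

29 in 4 cells must be {5,7,8,9}.
B1 = 7 − 2 = 5 completes the 7 across.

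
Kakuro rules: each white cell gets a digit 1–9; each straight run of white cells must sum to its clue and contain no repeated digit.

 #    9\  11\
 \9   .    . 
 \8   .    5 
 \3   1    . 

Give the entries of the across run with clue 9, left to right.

3 in 2 cells must be {1,2}.
R2C1 = 8 − 5 = 3 completes the 8 across.
R3C2 = 3 − 1 = 2 completes the 3 across.
R1C1 = 9 − 4 = 5 completes the 9 down.
R1C2 = 9 − 5 = 4 completes the 9 across.

5 4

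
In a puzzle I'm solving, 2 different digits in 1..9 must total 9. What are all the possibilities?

{1,8}; {2,7}; {3,6}; {4,5}

2 distinct digits from 1–9 sum between 3 and 17.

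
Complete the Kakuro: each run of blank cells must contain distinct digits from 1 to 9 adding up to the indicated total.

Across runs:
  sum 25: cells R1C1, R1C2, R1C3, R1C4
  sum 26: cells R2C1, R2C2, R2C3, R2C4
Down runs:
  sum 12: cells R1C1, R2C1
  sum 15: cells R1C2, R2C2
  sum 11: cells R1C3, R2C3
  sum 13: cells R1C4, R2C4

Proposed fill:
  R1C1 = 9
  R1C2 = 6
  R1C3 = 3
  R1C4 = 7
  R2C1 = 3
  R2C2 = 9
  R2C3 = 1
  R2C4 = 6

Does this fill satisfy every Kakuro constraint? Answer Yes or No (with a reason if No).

No — the across run R2C1–R2C4 sums to 19, not 26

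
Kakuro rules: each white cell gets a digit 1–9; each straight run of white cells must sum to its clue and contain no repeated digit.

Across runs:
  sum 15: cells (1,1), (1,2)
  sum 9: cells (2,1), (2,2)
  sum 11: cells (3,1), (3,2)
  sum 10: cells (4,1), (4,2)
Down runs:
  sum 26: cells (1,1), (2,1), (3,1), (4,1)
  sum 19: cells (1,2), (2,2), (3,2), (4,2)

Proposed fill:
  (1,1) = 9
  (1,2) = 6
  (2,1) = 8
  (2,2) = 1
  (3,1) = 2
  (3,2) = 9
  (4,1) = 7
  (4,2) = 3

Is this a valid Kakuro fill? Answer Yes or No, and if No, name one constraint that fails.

Yes

Across: 9+6=15; 8+1=9; 2+9=11; 7+3=10. Down: 9+8+2+7=26; 6+1+9+3=19. No digit repeats within any run.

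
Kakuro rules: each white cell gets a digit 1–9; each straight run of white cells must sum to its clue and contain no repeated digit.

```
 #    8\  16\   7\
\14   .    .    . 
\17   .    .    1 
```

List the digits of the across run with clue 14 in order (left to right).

1 7 6

16 in 2 cells must be {7,9}.
R1C3 = 7 − 1 = 6 completes the 7 down.
Given what's placed, R2C1 must be 7 to fit the 17 across and 8 down.
R2C2 = 17 − 8 = 9 completes the 17 across.
R1C1 = 8 − 7 = 1 completes the 8 down.
R1C2 = 14 − 7 = 7 completes the 14 across.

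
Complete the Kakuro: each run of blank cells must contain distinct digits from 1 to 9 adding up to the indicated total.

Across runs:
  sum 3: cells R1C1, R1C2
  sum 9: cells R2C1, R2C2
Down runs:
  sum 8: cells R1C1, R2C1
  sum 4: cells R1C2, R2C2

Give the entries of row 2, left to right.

3 in 2 cells must be {1,2}; 4 in 2 cells must be {1,3}.
The 3 across and the 4 down share only 1, so R1C2 = 1.
R2C2 = 4 − 1 = 3 completes the 4 down.
R1C1 = 3 − 1 = 2 completes the 3 across.
R2C1 = 9 − 3 = 6 completes the 9 across.

6 3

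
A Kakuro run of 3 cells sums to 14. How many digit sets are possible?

3 distinct digits from 1–9 sum between 6 and 24.

8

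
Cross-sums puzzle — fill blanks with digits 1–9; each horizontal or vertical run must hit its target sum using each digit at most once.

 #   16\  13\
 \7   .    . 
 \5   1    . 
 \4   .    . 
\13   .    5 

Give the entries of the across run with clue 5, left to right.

4 in 2 cells must be {1,3}.
R2C2 = 5 − 1 = 4 completes the 5 across.
Given what's placed, R3C1 must be 3 to fit the 4 across and 16 down.
R3C2 = 4 − 3 = 1 completes the 4 across.
R4C1 = 13 − 5 = 8 completes the 13 across.
R1C1 = 16 − 12 = 4 completes the 16 down.
R1C2 = 7 − 4 = 3 completes the 7 across.

1 4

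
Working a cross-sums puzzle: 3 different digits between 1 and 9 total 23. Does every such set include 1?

The only way to make 23 from 3 distinct digits is {6,8,9}, which does not contain 1.

No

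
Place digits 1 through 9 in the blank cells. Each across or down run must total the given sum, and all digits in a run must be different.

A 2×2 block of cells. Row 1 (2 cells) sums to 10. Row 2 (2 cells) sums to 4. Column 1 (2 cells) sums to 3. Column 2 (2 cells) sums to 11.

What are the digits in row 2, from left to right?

1 3

4 in 2 cells must be {1,3}; 3 in 2 cells must be {1,2}.
The 4 across and the 3 down share only 1, so (2,1) = 1.
(2,2) = 4 − 1 = 3 completes the 4 across.
(1,1) = 3 − 1 = 2 completes the 3 down.
(1,2) = 10 − 2 = 8 completes the 10 across.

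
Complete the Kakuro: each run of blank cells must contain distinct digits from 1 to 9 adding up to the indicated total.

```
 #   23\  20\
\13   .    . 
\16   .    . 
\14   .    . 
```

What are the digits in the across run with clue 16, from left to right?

16 in 2 cells must be {7,9}; 23 in 3 cells must be {6,8,9}.
The 16 across and the 23 down share only 9, so R2C1 = 9.
R2C2 = 16 − 9 = 7 completes the 16 across.
Nothing is forced directly, so branch on R1C1, whose candidates are 6 or 8. If R1C1 = 6: then R1C2 would have to be in {7} for the 13 across but in {4,5,8,9} for the 20 down — contradiction. So R1C1 = 8.
R1C2 = 13 − 8 = 5 completes the 13 across.
R3C1 = 23 − 17 = 6 completes the 23 down.
R3C2 = 14 − 6 = 8 completes the 14 across.

9 7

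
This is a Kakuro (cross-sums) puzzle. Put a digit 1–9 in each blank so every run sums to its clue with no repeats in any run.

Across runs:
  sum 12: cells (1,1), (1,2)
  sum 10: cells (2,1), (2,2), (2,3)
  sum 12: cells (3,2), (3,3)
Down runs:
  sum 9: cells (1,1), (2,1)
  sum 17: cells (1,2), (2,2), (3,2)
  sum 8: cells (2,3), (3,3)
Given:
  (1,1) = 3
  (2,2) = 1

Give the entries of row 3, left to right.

(1,2) = 12 − 3 = 9 completes the 12 across.
(2,1) = 9 − 3 = 6 completes the 9 down.
(2,3) = 10 − 7 = 3 completes the 10 across.
(3,2) = 17 − 10 = 7 completes the 17 down.
(3,3) = 12 − 7 = 5 completes the 12 across.

7, 5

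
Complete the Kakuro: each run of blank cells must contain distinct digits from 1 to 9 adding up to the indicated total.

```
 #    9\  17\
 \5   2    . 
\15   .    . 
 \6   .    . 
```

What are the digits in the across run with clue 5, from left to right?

R1C2 = 5 − 2 = 3 completes the 5 across.
Given what's placed, R2C1 must be 6 to fit the 15 across and 9 down.
R2C2 = 15 − 6 = 9 completes the 15 across.
R3C1 = 9 − 8 = 1 completes the 9 down.
R3C2 = 6 − 1 = 5 completes the 6 across.

2 3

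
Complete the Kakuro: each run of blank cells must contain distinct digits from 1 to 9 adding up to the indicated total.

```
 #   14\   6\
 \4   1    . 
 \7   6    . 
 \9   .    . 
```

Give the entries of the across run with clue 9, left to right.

4 in 2 cells must be {1,3}; 6 in 3 cells must be {1,2,3}.
R1C2 = 4 − 1 = 3 completes the 4 across.
R2C2 = 7 − 6 = 1 completes the 7 across.
R3C1 = 14 − 7 = 7 completes the 14 down.
R3C2 = 9 − 7 = 2 completes the 9 across.

7, 2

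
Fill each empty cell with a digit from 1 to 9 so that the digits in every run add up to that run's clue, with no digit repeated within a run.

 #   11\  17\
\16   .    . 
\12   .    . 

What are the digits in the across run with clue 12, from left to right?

4, 8

16 in 2 cells must be {7,9}; 17 in 2 cells must be {8,9}.
The 16 across and the 17 down share only 9, so R1C2 = 9.
R2C2 = 17 − 9 = 8 completes the 17 down.
R1C1 = 16 − 9 = 7 completes the 16 across.
R2C1 = 12 − 8 = 4 completes the 12 across.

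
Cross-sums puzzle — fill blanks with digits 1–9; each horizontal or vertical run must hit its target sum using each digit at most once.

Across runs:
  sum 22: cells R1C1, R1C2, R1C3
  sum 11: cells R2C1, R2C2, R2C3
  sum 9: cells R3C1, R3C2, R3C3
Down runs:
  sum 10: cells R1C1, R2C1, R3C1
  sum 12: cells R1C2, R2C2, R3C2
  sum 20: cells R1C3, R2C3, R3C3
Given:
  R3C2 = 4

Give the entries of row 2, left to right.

1, 2, 8

Given what's placed, R3C3 must be 3 to fit the 9 across and 20 down.
R2C3 = 8: the only remaining digit allowed by both the 11 across and the 20 down.
R3C1 = 9 − 7 = 2 completes the 9 across.
R1C3 = 20 − 11 = 9 completes the 20 down.
Given what's placed, R2C1 must be 1 to fit the 11 across and 10 down.
R2C2 = 11 − 9 = 2 completes the 11 across.
R1C1 = 10 − 3 = 7 completes the 10 down.
R1C2 = 22 − 16 = 6 completes the 22 across.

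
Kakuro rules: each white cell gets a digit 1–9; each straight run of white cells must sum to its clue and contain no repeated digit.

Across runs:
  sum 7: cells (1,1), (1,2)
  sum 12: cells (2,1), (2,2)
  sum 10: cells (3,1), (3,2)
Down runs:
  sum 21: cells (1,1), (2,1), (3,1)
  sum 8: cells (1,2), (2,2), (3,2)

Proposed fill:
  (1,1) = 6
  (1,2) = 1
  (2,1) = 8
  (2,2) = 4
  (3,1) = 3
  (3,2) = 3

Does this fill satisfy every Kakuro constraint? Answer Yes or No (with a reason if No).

No — the down run (1,1)–(3,1) sums to 17, not 21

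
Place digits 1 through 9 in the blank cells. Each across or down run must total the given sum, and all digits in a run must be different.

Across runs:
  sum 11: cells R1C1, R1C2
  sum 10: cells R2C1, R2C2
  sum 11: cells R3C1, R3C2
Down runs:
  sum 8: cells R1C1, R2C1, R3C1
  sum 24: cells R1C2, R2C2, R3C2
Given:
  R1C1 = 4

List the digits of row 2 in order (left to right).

1 9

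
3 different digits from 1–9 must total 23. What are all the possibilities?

3 distinct digits from 1–9 sum between 6 and 24.
Only one set works: {6,8,9}.

{6,8,9}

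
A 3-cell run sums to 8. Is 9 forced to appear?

No

Counterexample: {1,2,5} sums to 8 without using 9.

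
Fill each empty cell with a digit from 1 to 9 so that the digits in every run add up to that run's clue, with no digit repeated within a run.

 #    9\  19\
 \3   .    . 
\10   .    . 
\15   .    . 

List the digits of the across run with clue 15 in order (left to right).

6, 9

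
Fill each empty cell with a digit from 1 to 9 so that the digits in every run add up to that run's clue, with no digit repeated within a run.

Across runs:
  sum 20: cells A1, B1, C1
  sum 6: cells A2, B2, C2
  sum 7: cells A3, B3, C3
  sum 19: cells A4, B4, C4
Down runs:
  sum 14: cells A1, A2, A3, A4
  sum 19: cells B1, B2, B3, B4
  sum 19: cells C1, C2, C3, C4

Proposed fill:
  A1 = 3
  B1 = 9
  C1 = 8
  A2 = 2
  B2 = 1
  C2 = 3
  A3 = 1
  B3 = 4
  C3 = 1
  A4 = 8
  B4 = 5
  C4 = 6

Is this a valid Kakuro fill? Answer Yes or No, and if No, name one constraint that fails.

No — the across run A3–C3 sums to 6, not 7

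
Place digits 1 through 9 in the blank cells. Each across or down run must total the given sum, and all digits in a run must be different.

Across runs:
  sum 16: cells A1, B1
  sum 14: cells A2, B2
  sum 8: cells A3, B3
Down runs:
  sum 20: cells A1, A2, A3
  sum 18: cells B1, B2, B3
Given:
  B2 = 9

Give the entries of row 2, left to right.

16 in 2 cells must be {7,9}.
B1 = 7: the only remaining digit allowed by both the 16 across and the 18 down.
A2 = 14 − 9 = 5 completes the 14 across.
B3 = 18 − 16 = 2 completes the 18 down.
A1 = 16 − 7 = 9 completes the 16 across.
A3 = 8 − 2 = 6 completes the 8 across.

5 9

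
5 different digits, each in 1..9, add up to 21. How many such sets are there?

8

5 distinct digits from 1–9 sum between 15 and 35.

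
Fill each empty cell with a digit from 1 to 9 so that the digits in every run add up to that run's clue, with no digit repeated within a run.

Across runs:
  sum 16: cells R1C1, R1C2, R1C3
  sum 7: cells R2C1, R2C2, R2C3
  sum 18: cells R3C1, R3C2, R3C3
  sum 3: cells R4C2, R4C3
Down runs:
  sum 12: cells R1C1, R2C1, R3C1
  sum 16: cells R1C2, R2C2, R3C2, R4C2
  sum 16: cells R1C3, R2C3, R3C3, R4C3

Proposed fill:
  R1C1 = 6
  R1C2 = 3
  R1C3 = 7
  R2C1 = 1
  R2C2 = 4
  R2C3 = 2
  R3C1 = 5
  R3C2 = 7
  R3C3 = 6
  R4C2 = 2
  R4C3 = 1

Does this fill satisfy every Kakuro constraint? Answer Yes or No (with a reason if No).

Across: 6+3+7=16; 1+4+2=7; 5+7+6=18; 2+1=3. Down: 6+1+5=12; 3+4+7+2=16; 7+2+6+1=16. No digit repeats within any run.

Yes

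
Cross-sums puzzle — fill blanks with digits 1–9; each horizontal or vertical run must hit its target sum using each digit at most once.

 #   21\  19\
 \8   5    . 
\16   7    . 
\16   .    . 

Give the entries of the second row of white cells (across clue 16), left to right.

7 9

16 in 2 cells must be {7,9}.
R1C2 = 8 − 5 = 3 completes the 8 across.
R2C2 = 16 − 7 = 9 completes the 16 across.
R3C1 = 21 − 12 = 9 completes the 21 down.
R3C2 = 16 − 9 = 7 completes the 16 across.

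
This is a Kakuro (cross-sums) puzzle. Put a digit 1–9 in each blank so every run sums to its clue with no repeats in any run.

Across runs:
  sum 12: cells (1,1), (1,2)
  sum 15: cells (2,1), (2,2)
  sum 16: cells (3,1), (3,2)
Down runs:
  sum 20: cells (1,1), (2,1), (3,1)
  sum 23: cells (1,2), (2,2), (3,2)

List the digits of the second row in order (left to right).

16 in 2 cells must be {7,9}; 23 in 3 cells must be {6,8,9}.
The 16 across and the 23 down share only 9, so (3,2) = 9.
Given what's placed, (1,2) must be 8 to fit the 12 across and 23 down.
(2,2) = 23 − 17 = 6 completes the 23 down.
(3,1) = 16 − 9 = 7 completes the 16 across.
(1,1) = 12 − 8 = 4 completes the 12 across.
(2,1) = 15 − 6 = 9 completes the 15 across.

9 6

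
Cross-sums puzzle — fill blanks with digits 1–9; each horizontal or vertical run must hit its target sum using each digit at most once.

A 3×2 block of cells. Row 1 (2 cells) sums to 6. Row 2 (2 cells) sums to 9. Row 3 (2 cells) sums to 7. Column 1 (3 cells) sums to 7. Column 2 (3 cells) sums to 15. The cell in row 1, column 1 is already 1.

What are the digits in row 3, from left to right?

4 3

7 in 3 cells must be {1,2,4}.
(1,2) = 6 − 1 = 5 completes the 6 across.
Nothing is forced directly, so branch on (2,1), whose candidates are 2 or 4. If (2,1) = 4: then (2,2) would have to be in {5} for the 9 across but in {1,2,3,4,6,7,8,9} for the 15 down — contradiction. So (2,1) = 2.
(2,2) = 9 − 2 = 7 completes the 9 across.
(3,1) = 7 − 3 = 4 completes the 7 down.
(3,2) = 7 − 4 = 3 completes the 7 across.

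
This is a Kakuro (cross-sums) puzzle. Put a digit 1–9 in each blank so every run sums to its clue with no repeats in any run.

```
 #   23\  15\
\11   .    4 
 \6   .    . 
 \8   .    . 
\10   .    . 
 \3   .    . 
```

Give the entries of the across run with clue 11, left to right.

7 4

3 in 2 cells must be {1,2}; 15 in 5 cells must be {1,2,3,4,5}.
R1C1 = 11 − 4 = 7 completes the 11 across.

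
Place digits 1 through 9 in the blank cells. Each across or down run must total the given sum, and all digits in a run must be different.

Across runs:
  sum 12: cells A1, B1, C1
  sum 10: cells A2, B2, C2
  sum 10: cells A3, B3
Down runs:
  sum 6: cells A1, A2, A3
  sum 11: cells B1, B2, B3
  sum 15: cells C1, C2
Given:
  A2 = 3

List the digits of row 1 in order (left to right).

1 2 9

6 in 3 cells must be {1,2,3}.
C2 = 6: the only remaining digit allowed by both the 10 across and the 15 down.
C1 = 15 − 6 = 9 completes the 15 down.
B2 = 10 − 9 = 1 completes the 10 across.
Given what's placed, B1 must be 2 to fit the 12 across and 11 down.
B3 = 11 − 3 = 8 completes the 11 down.
A1 = 12 − 11 = 1 completes the 12 across.
A3 = 10 − 8 = 2 completes the 10 across.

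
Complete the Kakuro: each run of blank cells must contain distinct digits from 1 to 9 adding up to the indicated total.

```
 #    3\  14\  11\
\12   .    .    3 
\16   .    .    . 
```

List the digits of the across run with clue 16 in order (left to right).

2, 6, 8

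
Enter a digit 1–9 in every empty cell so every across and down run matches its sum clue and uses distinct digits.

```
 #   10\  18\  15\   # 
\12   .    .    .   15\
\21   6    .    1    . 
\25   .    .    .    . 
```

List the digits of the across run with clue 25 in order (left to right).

3 7 9 6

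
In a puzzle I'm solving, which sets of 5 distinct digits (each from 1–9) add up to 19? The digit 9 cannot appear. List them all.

{1,2,3,5,8}; {1,2,3,6,7}; {1,2,4,5,7}; {1,3,4,5,6}

5 distinct digits from 1–9 sum between 15 and 35.
Dropping sets that contain 9.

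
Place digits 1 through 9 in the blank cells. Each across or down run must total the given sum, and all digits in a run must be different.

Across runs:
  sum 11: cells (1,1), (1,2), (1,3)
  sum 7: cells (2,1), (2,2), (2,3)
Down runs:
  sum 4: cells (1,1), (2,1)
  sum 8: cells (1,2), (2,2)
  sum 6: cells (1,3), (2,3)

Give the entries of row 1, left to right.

7 in 3 cells must be {1,2,4}; 4 in 2 cells must be {1,3}.
The 7 across and the 4 down share only 1, so (2,1) = 1.
Given what's placed, (2,2) must be 2 to fit the 7 across and 8 down.
(2,3) = 7 − 3 = 4 completes the 7 across.
(1,1) = 4 − 1 = 3 completes the 4 down.
(1,2) = 8 − 2 = 6 completes the 8 down.
(1,3) = 11 − 9 = 2 completes the 11 across.

3, 6, 2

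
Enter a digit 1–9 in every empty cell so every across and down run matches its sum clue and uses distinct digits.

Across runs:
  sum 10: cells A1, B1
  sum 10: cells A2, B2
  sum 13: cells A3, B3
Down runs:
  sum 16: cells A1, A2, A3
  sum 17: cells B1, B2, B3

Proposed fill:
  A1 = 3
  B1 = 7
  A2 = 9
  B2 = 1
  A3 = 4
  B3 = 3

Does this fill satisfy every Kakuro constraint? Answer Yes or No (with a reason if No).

No — the across run A3–B3 sums to 7, not 13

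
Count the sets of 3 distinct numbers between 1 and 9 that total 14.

8

3 distinct digits from 1–9 sum between 6 and 24.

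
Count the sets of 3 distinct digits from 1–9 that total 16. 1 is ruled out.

6

3 distinct digits from 1–9 sum between 6 and 24.
Dropping sets that contain 1.
Enumerating: {2,5,9}, {2,6,8}, {3,4,9}, {3,5,8}, {3,6,7}, {4,5,7}.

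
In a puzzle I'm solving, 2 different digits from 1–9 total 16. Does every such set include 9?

The only way to make 16 from 2 distinct digits is {7,9}, which contains 9.

Yes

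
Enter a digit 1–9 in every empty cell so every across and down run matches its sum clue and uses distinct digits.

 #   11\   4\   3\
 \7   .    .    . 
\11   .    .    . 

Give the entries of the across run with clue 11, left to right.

7 in 3 cells must be {1,2,4}; 4 in 2 cells must be {1,3}; 3 in 2 cells must be {1,2}.
The 7 across and the 4 down share only 1, so R1C2 = 1.
Given what's placed, R1C3 must be 2 to fit the 7 across and 3 down.
R2C2 = 4 − 1 = 3 completes the 4 down.
R2C3 = 3 − 2 = 1 completes the 3 down.
R1C1 = 7 − 3 = 4 completes the 7 across.
R2C1 = 11 − 4 = 7 completes the 11 across.

7 3 1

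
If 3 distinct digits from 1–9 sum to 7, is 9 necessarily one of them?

No

The only way to make 7 from 3 distinct digits is {1,2,4}, which does not contain 9.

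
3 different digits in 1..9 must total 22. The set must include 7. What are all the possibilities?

{6,7,9}

3 distinct digits from 1–9 sum between 6 and 24.
Keeping only sets containing 7.
Only one set works: {6,7,9}.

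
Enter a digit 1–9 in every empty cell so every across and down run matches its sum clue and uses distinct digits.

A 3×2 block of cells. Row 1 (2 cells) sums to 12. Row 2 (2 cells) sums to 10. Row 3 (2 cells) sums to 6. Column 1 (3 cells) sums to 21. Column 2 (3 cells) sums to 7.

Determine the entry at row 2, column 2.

1

7 in 3 cells must be {1,2,4}.
The 12 across and the 7 down share only 4, so (1,2) = 4.
(1,1) = 12 − 4 = 8 completes the 12 across.
Given what's placed, (3,1) must be 4 to fit the 6 across and 21 down.
(3,2) = 6 − 4 = 2 completes the 6 across.
(2,1) = 21 − 12 = 9 completes the 21 down.
(2,2) = 10 − 9 = 1 completes the 10 across.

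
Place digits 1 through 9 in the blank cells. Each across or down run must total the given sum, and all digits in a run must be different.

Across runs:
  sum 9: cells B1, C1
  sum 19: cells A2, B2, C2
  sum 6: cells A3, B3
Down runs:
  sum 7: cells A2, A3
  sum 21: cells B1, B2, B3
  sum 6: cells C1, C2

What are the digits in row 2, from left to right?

6 9 4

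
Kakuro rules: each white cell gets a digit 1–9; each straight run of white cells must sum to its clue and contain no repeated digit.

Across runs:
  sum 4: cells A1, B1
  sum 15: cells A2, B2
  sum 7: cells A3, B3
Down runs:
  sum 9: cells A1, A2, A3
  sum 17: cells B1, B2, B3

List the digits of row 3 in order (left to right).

4 in 2 cells must be {1,3}.
The 15 across and the 9 down share only 6, so A2 = 6.
B2 = 15 − 6 = 9 completes the 15 across.
Given what's placed, A1 must be 1 to fit the 4 across and 9 down.
B1 = 4 − 1 = 3 completes the 4 across.
A3 = 9 − 7 = 2 completes the 9 down.
B3 = 7 − 2 = 5 completes the 7 across.

2, 5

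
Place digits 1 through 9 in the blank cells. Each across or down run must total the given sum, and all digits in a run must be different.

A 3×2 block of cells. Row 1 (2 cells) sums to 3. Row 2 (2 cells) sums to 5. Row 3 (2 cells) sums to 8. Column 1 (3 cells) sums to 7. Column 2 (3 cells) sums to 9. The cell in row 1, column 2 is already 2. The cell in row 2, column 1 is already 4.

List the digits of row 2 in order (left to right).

4 1

3 in 2 cells must be {1,2}; 7 in 3 cells must be {1,2,4}.
(1,1) = 3 − 2 = 1 completes the 3 across.
(2,2) = 5 − 4 = 1 completes the 5 across.
(3,1) = 7 − 5 = 2 completes the 7 down.
(3,2) = 8 − 2 = 6 completes the 8 across.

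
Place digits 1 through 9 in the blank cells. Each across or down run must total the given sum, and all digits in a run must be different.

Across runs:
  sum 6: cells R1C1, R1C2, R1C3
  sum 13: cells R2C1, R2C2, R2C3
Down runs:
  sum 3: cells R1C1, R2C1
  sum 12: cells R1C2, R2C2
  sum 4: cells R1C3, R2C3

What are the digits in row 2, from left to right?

1 9 3

6 in 3 cells must be {1,2,3}; 3 in 2 cells must be {1,2}; 4 in 2 cells must be {1,3}.
The 6 across and the 12 down share only 3, so R1C2 = 3.
Given what's placed, R1C3 must be 1 to fit the 6 across and 4 down.
R2C2 = 12 − 3 = 9 completes the 12 down.
R2C3 = 4 − 1 = 3 completes the 4 down.
R1C1 = 6 − 4 = 2 completes the 6 across.
R2C1 = 13 − 12 = 1 completes the 13 across.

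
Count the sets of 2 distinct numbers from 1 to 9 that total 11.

4

2 distinct digits from 1–9 sum between 3 and 17.
Enumerating: {2,9}, {3,8}, {4,7}, {5,6}.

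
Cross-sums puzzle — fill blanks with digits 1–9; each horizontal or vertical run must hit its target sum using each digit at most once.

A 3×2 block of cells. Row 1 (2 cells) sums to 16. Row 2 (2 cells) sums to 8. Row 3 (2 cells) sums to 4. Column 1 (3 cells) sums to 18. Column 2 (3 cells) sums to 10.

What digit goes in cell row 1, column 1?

16 in 2 cells must be {7,9}; 4 in 2 cells must be {1,3}.
The 16 across and the 10 down share only 7, so (1,2) = 7.
Given what's placed, (3,2) must be 1 to fit the 4 across and 10 down.
(1,1) = 16 − 7 = 9 completes the 16 across.
(2,2) = 10 − 8 = 2 completes the 10 down.
(3,1) = 4 − 1 = 3 completes the 4 across.
(2,1) = 8 − 2 = 6 completes the 8 across.

9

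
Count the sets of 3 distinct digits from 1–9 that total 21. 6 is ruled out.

2

3 distinct digits from 1–9 sum between 6 and 24.
Dropping sets that contain 6.
Enumerating: {4,8,9}, {5,7,9}.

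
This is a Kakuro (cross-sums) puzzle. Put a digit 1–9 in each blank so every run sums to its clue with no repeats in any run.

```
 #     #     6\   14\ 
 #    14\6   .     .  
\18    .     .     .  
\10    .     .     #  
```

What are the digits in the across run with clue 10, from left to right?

8, 2

6 in 3 cells must be {1,2,3}.
The 6 across and the 14 down share only 5, so R1C3 = 5.
R2C3 = 14 − 5 = 9 completes the 14 down.
R1C2 = 6 − 5 = 1 completes the 6 across.
No cell is forced outright now. R2C2 can only be 2 or 3 (the digits allowed by both its 18 across and its 6 down). If R2C2 = 2: then R2C1 would have to be in {7} for the 18 across but in {5,6,8,9} for the 14 down — contradiction. So R2C2 = 3.
R2C1 = 18 − 12 = 6 completes the 18 across.
R3C1 = 14 − 6 = 8 completes the 14 down.
R3C2 = 10 − 8 = 2 completes the 10 across.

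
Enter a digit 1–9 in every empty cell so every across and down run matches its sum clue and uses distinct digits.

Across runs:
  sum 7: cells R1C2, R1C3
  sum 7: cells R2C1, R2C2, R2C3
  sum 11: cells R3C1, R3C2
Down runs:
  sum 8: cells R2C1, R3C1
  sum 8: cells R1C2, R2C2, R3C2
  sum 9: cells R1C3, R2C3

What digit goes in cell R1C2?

7 in 3 cells must be {1,2,4}.
Nothing is forced directly, so branch on R2C1, whose candidates are 1 or 2. If R2C1 = 1: that forces R3C1 = 7, R3C2 = 4, after which R2C2 would have to be in {2,4} for the 7 across but in {1,3} for the 8 down — contradiction. So R2C1 = 2.
R3C1 = 8 − 2 = 6 completes the 8 down.
R3C2 = 11 − 6 = 5 completes the 11 across.
R2C2 = 1: the only remaining digit allowed by both the 7 across and the 8 down.
R2C3 = 7 − 3 = 4 completes the 7 across.
R1C2 = 8 − 6 = 2 completes the 8 down.
R1C3 = 7 − 2 = 5 completes the 7 across.

2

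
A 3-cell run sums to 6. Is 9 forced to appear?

No

The only way to make 6 from 3 distinct digits is {1,2,3}, which does not contain 9.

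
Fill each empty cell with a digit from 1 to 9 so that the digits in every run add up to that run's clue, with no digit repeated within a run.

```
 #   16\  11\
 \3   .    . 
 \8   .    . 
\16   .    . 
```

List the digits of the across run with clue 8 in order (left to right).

5 3

3 in 2 cells must be {1,2}; 16 in 2 cells must be {7,9}.
The 16 across and the 11 down share only 7, so R3C2 = 7.
Given what's placed, R1C2 must be 1 to fit the 3 across and 11 down.
R2C2 = 11 − 8 = 3 completes the 11 down.
R3C1 = 16 − 7 = 9 completes the 16 across.
R1C1 = 3 − 1 = 2 completes the 3 across.
R2C1 = 8 − 3 = 5 completes the 8 across.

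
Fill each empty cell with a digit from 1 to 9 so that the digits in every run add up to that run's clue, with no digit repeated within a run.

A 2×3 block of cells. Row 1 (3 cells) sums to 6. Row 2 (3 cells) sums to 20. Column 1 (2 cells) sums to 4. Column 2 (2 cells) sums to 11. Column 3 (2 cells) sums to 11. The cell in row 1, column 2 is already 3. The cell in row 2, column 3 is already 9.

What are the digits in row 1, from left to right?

1, 3, 2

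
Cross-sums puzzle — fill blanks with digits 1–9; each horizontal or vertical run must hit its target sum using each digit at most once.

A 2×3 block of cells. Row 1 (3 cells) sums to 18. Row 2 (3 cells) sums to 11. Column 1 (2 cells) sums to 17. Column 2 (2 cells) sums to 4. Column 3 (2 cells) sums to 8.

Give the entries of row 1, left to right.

9 3 6

17 in 2 cells must be {8,9}; 4 in 2 cells must be {1,3}.
The 11 across and the 17 down share only 8, so (2,1) = 8.
Given what's placed, (2,2) must be 1 to fit the 11 across and 4 down.
(2,3) = 11 − 9 = 2 completes the 11 across.
(1,1) = 17 − 8 = 9 completes the 17 down.
(1,2) = 4 − 1 = 3 completes the 4 down.
(1,3) = 18 − 12 = 6 completes the 18 across.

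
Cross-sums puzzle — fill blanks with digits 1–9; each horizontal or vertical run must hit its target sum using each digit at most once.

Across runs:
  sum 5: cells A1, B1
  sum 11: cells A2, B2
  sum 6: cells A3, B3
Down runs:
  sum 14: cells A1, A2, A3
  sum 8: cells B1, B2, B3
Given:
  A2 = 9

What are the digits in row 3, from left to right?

B2 = 11 − 9 = 2 completes the 11 across.
Given what's placed, B1 must be 1 to fit the 5 across and 8 down.
B3 = 8 − 3 = 5 completes the 8 down.
A1 = 5 − 1 = 4 completes the 5 across.
A3 = 6 − 5 = 1 completes the 6 across.

1 5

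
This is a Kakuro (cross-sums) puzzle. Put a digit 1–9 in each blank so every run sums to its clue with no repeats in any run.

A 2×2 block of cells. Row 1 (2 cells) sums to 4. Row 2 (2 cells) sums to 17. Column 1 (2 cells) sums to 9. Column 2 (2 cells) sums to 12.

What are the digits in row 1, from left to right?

4 in 2 cells must be {1,3}; 17 in 2 cells must be {8,9}.
The 4 across and the 12 down share only 3, so (1,2) = 3.
The 17 across and the 9 down share only 8, so (2,1) = 8.
(2,2) = 17 − 8 = 9 completes the 17 across.
(1,1) = 4 − 3 = 1 completes the 4 across.

1, 3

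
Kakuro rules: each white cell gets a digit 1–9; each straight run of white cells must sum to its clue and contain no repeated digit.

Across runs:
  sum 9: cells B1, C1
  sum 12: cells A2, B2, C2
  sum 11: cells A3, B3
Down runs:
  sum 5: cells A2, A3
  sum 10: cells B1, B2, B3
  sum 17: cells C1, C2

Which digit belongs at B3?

7

17 in 2 cells must be {8,9}.
The 9 across and the 17 down share only 8, so C1 = 8.
C2 = 17 − 8 = 9 completes the 17 down.
B1 = 9 − 8 = 1 completes the 9 across.
B2 = 2: the only remaining digit allowed by both the 12 across and the 10 down.
B3 = 10 − 3 = 7 completes the 10 down.
A2 = 12 − 11 = 1 completes the 12 across.
A3 = 11 − 7 = 4 completes the 11 across.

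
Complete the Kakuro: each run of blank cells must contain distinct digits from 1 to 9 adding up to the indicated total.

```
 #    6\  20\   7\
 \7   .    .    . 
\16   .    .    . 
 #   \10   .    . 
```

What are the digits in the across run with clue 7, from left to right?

1 4 2

7 in 3 cells must be {1,2,4}.
Only 4 fits R1C2 under both its across sum 7 and down sum 20.
Nothing is forced directly, so branch on R2C2, whose candidates are 7 or 9. If R2C2 = 9: that forces R3C2 = 7, after which R3C3 would have to be in {3} for the 10 across but in {1,2,4} for the 7 down — contradiction. So R2C2 = 7.
R3C2 = 20 − 11 = 9 completes the 20 down.
R3C3 = 10 − 9 = 1 completes the 10 across.
R1C3 = 2: the only remaining digit allowed by both the 7 across and the 7 down.
R2C3 = 7 − 3 = 4 completes the 7 down.
R1C1 = 7 − 6 = 1 completes the 7 across.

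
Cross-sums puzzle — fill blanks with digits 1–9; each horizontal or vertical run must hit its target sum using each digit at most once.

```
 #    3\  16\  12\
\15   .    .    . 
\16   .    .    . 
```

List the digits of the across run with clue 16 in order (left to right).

3 in 2 cells must be {1,2}; 16 in 2 cells must be {7,9}.
Nothing is forced directly, so branch on R1C2, whose candidates are 7 or 9. If R1C2 = 7: that forces R1C1 = 2, after which R1C3 would have to be in {6} for the 15 across but in {3,4,5,7,8,9} for the 12 down — contradiction. So R1C2 = 9.
R2C2 = 16 − 9 = 7 completes the 16 down.
Given what's placed, R2C1 must be 1 to fit the 16 across and 3 down.
R2C3 = 16 − 8 = 8 completes the 16 across.
R1C1 = 3 − 1 = 2 completes the 3 down.
R1C3 = 15 − 11 = 4 completes the 15 across.

1 7 8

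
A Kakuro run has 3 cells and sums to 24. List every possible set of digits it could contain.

3 distinct digits from 1–9 sum between 6 and 24.
Only one set works: {7,8,9}.

{7,8,9}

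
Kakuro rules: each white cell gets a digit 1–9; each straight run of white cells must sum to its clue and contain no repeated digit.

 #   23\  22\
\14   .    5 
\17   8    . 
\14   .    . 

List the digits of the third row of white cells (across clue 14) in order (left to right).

17 in 2 cells must be {8,9}; 23 in 3 cells must be {6,8,9}.
R1C1 = 14 − 5 = 9 completes the 14 across.
R2C2 = 17 − 8 = 9 completes the 17 across.
R3C1 = 23 − 17 = 6 completes the 23 down.
R3C2 = 14 − 6 = 8 completes the 14 across.

6 8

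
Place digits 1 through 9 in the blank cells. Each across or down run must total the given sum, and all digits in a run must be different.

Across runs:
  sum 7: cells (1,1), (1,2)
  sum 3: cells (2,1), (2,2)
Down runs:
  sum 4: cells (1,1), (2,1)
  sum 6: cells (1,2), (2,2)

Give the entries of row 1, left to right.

3 4

3 in 2 cells must be {1,2}; 4 in 2 cells must be {1,3}.
The 3 across and the 4 down share only 1, so (2,1) = 1.
(2,2) = 3 − 1 = 2 completes the 3 across.
(1,1) = 4 − 1 = 3 completes the 4 down.
(1,2) = 7 − 3 = 4 completes the 7 across.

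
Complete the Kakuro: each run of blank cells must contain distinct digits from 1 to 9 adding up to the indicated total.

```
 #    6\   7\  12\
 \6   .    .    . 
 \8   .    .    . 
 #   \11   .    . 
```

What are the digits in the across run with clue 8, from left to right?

6 in 3 cells must be {1,2,3}; 7 in 3 cells must be {1,2,4}.
Nothing is forced directly, so branch on R1C1, whose candidates are 1 or 2. If R1C1 = 2: that forces R1C2 = 1, R1C3 = 3, R2C1 = 4, after which R2C2 would have to be in {1,3} for the 8 across but in {2,4} for the 7 down — contradiction. So R1C1 = 1.
Given what's placed, R1C2 must be 2 to fit the 6 across and 7 down.
R1C3 = 6 − 3 = 3 completes the 6 across.
R2C1 = 6 − 1 = 5 completes the 6 down.
R2C2 = 1: the only remaining digit allowed by both the 8 across and the 7 down.
R2C3 = 8 − 6 = 2 completes the 8 across.

5 1 2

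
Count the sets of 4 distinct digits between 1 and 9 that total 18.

11

4 distinct digits from 1–9 sum between 10 and 30.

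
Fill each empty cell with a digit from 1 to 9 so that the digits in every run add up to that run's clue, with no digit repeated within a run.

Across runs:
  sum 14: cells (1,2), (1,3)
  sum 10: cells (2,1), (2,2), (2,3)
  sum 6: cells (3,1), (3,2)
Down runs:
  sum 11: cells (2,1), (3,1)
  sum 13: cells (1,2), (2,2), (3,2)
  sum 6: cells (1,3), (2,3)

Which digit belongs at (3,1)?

5

The 14 across and the 6 down share only 5, so (1,3) = 5.
(2,3) = 6 − 5 = 1 completes the 6 down.
(1,2) = 14 − 5 = 9 completes the 14 across.
(2,2) = 3: the only remaining digit allowed by both the 10 across and the 13 down.
(3,2) = 13 − 12 = 1 completes the 13 down.
(2,1) = 10 − 4 = 6 completes the 10 across.
(3,1) = 6 − 1 = 5 completes the 6 across.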